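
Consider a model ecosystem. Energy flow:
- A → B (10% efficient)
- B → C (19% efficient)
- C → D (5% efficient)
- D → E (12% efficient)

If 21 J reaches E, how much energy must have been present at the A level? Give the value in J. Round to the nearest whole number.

184211 J

Cumulative transfer efficiency: 0.1 × 0.19 × 0.05 × 0.12 = 0.000114
A energy = 21 / 0.000114 = 184211 J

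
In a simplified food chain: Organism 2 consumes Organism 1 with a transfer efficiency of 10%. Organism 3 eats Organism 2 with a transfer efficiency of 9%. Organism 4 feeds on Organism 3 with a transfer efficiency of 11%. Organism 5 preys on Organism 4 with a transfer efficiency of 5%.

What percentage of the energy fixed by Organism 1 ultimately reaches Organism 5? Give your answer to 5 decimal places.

0.00495%

Product of link efficiencies: 0.1 × 0.09 × 0.11 × 0.05 = 0.0000495
As a percentage: 0.0000495 × 100 = 0.00495%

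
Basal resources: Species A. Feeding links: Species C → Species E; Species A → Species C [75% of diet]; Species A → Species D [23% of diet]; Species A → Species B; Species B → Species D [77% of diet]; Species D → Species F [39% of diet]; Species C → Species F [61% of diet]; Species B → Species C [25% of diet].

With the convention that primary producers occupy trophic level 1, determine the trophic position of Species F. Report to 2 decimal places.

Species B: 1 + 1 = 2
Species C: 1 + (0.25×2 + 0.75×1) = 2.25
Species D: 1 + (0.23×1 + 0.77×2) = 2.77
Species E: 1 + 2.25 = 3.25
Species F: 1 + (0.39×2.77 + 0.61×2.25) = 3.4528

3.45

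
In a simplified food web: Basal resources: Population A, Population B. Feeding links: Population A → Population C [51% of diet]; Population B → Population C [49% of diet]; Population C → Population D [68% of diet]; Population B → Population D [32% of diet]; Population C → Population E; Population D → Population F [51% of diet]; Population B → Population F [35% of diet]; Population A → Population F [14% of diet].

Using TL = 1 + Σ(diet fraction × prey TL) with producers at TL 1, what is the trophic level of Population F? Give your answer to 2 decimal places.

2.86

Population C: 1 + (0.51×1 + 0.49×1) = 2
Population D: 1 + (0.68×2 + 0.32×1) = 2.68
Population E: 1 + 2 = 3
Population F: 1 + (0.51×2.68 + 0.35×1 + 0.14×1) = 2.8568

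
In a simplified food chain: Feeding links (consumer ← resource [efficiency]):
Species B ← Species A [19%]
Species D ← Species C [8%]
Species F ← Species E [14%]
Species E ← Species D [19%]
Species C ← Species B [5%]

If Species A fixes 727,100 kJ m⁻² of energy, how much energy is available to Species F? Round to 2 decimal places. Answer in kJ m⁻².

14.70 kJ m⁻²

Species B: 727100 × 0.19 = 138149 kJ m⁻²
Species C: 138149 × 0.05 = 6907.45 kJ m⁻²
Species D: 6907.45 × 0.08 = 552.596 kJ m⁻²
Species E: 552.596 × 0.19 = 104.99324 kJ m⁻²
Species F: 104.99324 × 0.14 = 14.6990536 kJ m⁻²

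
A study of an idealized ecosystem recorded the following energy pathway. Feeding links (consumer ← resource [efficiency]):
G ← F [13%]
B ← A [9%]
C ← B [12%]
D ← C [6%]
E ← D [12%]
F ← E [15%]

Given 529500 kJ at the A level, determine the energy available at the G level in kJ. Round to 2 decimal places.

B: 529500 × 0.09 = 47655 kJ
C: 47655 × 0.12 = 5718.6 kJ
D: 5718.6 × 0.06 = 343.116 kJ
E: 343.116 × 0.12 = 41.17392 kJ
F: 41.17392 × 0.15 = 6.176088 kJ
G: 6.176088 × 0.13 = 0.80289144 kJ

0.80 kJ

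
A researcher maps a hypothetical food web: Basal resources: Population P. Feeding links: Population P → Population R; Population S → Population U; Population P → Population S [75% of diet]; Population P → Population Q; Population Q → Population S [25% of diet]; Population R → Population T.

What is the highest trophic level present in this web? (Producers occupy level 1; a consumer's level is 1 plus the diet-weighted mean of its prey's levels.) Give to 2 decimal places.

3.25

Population Q: 1 + 1 = 2
Population R: 1 + 1 = 2
Population S: 1 + (0.75×1 + 0.25×2) = 2.25
Population T: 1 + 2 = 3
Population U: 1 + 2.25 = 3.25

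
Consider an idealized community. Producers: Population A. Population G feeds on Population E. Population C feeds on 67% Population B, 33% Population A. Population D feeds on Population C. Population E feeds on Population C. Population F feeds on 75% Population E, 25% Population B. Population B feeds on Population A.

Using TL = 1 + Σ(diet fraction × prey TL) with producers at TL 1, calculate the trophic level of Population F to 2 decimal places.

Population B: 1 + 1 = 2
Population C: 1 + (0.67×2 + 0.33×1) = 2.67
Population D: 1 + 2.67 = 3.67
Population E: 1 + 2.67 = 3.67
Population F: 1 + (0.75×3.67 + 0.25×2) = 4.2525
Population G: 1 + 3.67 = 4.67

4.25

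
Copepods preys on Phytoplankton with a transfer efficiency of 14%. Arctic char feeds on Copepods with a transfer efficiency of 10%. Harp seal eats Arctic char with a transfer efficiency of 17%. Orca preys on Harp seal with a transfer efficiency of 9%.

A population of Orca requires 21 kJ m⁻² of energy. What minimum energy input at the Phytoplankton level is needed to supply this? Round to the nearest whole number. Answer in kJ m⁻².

Cumulative transfer efficiency: 0.14 × 0.1 × 0.17 × 0.09 = 0.0002142
Phytoplankton energy = 21 / 0.0002142 = 98039 kJ m⁻²

98039 kJ m⁻²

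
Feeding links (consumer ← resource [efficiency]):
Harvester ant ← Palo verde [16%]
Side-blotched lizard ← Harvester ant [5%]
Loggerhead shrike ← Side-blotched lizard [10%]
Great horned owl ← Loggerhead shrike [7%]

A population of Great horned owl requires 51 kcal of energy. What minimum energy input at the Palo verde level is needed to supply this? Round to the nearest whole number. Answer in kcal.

910714 kcal

Cumulative transfer efficiency: 0.16 × 0.05 × 0.1 × 0.07 = 0.000056
Palo verde energy = 51 / 0.000056 = 910714 kcal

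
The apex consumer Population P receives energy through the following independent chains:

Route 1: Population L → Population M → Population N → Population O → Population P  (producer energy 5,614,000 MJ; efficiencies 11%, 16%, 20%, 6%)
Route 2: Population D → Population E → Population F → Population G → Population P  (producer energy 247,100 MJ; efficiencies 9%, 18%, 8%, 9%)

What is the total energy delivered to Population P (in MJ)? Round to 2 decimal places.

Route 1: 5614000 × 0.11 × 0.16 × 0.2 × 0.06 = 1185.6768 MJ
Route 2: 247100 × 0.09 × 0.18 × 0.08 × 0.09 = 28.821744 MJ
Total at Population P: 1185.6768 + 28.821744 = 1214.498544 MJ

1214.50 MJ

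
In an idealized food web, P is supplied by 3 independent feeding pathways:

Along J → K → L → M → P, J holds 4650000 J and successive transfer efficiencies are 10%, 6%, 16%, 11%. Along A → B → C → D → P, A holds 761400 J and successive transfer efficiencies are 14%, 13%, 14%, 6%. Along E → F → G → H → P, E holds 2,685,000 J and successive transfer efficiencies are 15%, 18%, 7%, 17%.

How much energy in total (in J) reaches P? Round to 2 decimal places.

Via J: 4650000 × 0.1 × 0.06 × 0.16 × 0.11 = 491.04 J
Via A: 761400 × 0.14 × 0.13 × 0.14 × 0.06 = 116.402832 J
Via E: 2685000 × 0.15 × 0.18 × 0.07 × 0.17 = 862.6905 J
Total at P: 491.04 + 116.402832 + 862.6905 = 1470.133332 J

1470.13 J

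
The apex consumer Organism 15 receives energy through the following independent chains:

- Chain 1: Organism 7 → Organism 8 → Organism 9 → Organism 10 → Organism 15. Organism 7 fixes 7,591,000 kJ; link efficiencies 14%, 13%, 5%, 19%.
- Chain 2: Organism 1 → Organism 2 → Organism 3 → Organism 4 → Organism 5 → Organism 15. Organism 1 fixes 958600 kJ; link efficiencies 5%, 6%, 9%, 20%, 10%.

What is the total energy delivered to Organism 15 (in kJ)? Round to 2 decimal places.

1317.66 kJ

Chain 1: 7591000 × 0.14 × 0.13 × 0.05 × 0.19 = 1312.4839 kJ
Chain 2: 958600 × 0.05 × 0.06 × 0.09 × 0.2 × 0.1 = 5.17644 kJ
Total at Organism 15: 1312.4839 + 5.17644 = 1317.66034 kJ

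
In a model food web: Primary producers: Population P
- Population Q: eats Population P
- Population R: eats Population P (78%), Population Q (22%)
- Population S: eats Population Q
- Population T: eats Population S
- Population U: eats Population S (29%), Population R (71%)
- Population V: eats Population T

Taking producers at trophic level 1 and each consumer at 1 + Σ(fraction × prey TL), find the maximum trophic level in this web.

Population Q: 1 + 1 = 2
Population R: 1 + (0.78×1 + 0.22×2) = 2.22
Population S: 1 + 2 = 3
Population T: 1 + 3 = 4
Population U: 1 + (0.29×3 + 0.71×2.22) = 3.4462
Population V: 1 + 4 = 5

5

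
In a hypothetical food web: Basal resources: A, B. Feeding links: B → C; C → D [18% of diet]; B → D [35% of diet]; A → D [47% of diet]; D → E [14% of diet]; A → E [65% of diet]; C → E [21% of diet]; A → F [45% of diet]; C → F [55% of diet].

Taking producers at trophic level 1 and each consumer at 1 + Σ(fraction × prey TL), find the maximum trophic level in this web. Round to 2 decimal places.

C: 1 + 1 = 2
D: 1 + (0.18×2 + 0.35×1 + 0.47×1) = 2.18
E: 1 + (0.14×2.18 + 0.65×1 + 0.21×2) = 2.3752
F: 1 + (0.45×1 + 0.55×2) = 2.55

2.55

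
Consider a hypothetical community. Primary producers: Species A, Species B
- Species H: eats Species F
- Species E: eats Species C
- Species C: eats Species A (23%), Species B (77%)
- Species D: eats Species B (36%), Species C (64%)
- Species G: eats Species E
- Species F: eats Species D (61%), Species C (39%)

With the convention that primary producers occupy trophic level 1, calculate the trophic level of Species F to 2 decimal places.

3.39

Species C: 1 + (0.23×1 + 0.77×1) = 2
Species D: 1 + (0.36×1 + 0.64×2) = 2.64
Species E: 1 + 2 = 3
Species F: 1 + (0.61×2.64 + 0.39×2) = 3.3904
Species G: 1 + 3 = 4
Species H: 1 + 3.3904 = 4.3904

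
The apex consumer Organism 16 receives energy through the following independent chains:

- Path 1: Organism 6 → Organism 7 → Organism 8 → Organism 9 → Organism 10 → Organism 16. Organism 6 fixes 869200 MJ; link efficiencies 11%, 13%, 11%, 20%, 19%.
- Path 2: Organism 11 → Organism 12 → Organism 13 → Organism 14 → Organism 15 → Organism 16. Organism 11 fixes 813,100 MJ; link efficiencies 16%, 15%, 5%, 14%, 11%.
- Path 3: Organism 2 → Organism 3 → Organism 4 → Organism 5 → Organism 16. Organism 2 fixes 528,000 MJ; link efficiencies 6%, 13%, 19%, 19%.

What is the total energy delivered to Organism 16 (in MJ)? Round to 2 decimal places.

Path 1: 869200 × 0.11 × 0.13 × 0.11 × 0.2 × 0.19 = 51.9555608 MJ
Path 2: 813100 × 0.16 × 0.15 × 0.05 × 0.14 × 0.11 = 15.026088 MJ
Path 3: 528000 × 0.06 × 0.13 × 0.19 × 0.19 = 148.67424 MJ
Total at Organism 16: 51.9555608 + 15.026088 + 148.67424 = 215.6558888 MJ

215.66 MJ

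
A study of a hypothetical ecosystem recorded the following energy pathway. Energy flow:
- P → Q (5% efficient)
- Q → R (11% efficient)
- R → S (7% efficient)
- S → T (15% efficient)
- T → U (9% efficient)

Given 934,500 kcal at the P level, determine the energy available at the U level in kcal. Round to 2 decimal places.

4.86 kcal

Q: 934500 × 0.05 = 46725 kcal
R: 46725 × 0.11 = 5139.75 kcal
S: 5139.75 × 0.07 = 359.7825 kcal
T: 359.7825 × 0.15 = 53.967375 kcal
U: 53.967375 × 0.09 = 4.85706375 kcal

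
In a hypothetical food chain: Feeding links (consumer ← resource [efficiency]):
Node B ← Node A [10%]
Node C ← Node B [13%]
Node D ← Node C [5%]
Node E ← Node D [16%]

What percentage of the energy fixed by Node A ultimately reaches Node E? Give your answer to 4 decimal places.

0.0104%

Product of link efficiencies: 0.1 × 0.13 × 0.05 × 0.16 = 0.000104
As a percentage: 0.000104 × 100 = 0.0104%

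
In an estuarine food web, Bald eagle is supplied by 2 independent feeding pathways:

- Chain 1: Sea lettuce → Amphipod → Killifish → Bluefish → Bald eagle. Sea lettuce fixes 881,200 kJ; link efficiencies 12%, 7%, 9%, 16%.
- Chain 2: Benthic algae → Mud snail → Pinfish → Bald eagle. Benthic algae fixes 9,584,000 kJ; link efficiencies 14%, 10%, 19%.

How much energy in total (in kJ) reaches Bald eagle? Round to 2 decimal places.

Chain 1: 881200 × 0.12 × 0.07 × 0.09 × 0.16 = 106.589952 kJ
Chain 2: 9584000 × 0.14 × 0.1 × 0.19 = 25493.44 kJ
Total at Bald eagle: 106.589952 + 25493.44 = 25600.029952 kJ

25600.03 kJ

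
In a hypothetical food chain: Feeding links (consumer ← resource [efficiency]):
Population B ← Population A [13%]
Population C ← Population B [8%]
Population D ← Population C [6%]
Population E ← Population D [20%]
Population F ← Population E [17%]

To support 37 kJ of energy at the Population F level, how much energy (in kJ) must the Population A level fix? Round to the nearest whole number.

1743967 kJ

Cumulative transfer efficiency: 0.13 × 0.08 × 0.06 × 0.2 × 0.17 = 0.000021216
Population A energy = 37 / 0.000021216 = 1743967 kJ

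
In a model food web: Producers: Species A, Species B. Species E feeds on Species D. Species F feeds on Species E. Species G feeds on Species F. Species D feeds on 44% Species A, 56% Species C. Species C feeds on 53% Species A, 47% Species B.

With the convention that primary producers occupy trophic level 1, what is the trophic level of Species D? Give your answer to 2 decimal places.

Species C: 1 + (0.53×1 + 0.47×1) = 2
Species D: 1 + (0.44×1 + 0.56×2) = 2.56
Species E: 1 + 2.56 = 3.56
Species F: 1 + 3.56 = 4.56
Species G: 1 + 4.56 = 5.56

2.56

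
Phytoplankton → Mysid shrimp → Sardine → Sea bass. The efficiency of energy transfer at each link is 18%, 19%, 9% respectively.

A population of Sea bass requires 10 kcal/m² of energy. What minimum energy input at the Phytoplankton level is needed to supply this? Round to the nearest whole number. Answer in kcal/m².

3249 kcal/m²

Cumulative transfer efficiency: 0.18 × 0.19 × 0.09 = 0.003078
Phytoplankton energy = 10 / 0.003078 = 3249 kcal/m²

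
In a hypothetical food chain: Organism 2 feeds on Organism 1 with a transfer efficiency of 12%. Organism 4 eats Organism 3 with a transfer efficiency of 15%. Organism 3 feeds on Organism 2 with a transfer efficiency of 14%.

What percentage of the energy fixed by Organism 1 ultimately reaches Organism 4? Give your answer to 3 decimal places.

0.252%

Product of link efficiencies: 0.12 × 0.14 × 0.15 = 0.00252
As a percentage: 0.00252 × 100 = 0.252%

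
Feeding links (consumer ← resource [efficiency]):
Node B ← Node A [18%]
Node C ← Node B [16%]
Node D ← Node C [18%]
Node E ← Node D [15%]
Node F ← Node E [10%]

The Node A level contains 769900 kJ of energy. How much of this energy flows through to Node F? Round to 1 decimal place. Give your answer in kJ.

Node B: 769900 × 0.18 = 138582 kJ
Node C: 138582 × 0.16 = 22173.12 kJ
Node D: 22173.12 × 0.18 = 3991.1616 kJ
Node E: 3991.1616 × 0.15 = 598.67424 kJ
Node F: 598.67424 × 0.1 = 59.867424 kJ

59.9 kJ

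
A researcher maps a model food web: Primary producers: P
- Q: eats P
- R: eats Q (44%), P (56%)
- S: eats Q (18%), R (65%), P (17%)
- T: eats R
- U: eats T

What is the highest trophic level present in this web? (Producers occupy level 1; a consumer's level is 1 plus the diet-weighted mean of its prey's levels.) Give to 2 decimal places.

4.44

Q: 1 + 1 = 2
R: 1 + (0.44×2 + 0.56×1) = 2.44
S: 1 + (0.18×2 + 0.65×2.44 + 0.17×1) = 3.116
T: 1 + 2.44 = 3.44
U: 1 + 3.44 = 4.44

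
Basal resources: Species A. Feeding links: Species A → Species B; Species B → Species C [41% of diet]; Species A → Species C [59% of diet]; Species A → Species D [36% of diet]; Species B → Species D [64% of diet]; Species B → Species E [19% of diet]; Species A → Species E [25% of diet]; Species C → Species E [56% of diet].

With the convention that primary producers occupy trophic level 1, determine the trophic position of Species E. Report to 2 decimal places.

Species B: 1 + 1 = 2
Species C: 1 + (0.41×2 + 0.59×1) = 2.41
Species D: 1 + (0.36×1 + 0.64×2) = 2.64
Species E: 1 + (0.19×2 + 0.25×1 + 0.56×2.41) = 2.9796

2.98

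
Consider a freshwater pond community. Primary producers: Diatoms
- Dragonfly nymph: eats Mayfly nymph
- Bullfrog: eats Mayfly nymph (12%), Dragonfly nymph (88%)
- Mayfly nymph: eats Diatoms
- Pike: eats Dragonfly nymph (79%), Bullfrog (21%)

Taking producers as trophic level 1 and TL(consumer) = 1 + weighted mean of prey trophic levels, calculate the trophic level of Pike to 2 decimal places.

4.18

Mayfly nymph: 1 + 1 = 2
Dragonfly nymph: 1 + 2 = 3
Bullfrog: 1 + (0.12×2 + 0.88×3) = 3.88
Pike: 1 + (0.79×3 + 0.21×3.88) = 4.1848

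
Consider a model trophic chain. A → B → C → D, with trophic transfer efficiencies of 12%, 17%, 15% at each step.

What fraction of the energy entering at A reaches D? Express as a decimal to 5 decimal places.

0.00306

Product of link efficiencies: 0.12 × 0.17 × 0.15 = 0.00306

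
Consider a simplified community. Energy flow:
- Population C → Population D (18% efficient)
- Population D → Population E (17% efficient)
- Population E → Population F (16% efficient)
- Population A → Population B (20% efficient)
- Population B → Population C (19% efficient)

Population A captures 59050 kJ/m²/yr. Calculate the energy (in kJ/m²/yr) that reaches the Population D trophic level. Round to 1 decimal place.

403.9 kJ/m²/yr

Population B: 59050 × 0.2 = 11810 kJ/m²/yr
Population C: 11810 × 0.19 = 2243.9 kJ/m²/yr
Population D: 2243.9 × 0.18 = 403.902 kJ/m²/yr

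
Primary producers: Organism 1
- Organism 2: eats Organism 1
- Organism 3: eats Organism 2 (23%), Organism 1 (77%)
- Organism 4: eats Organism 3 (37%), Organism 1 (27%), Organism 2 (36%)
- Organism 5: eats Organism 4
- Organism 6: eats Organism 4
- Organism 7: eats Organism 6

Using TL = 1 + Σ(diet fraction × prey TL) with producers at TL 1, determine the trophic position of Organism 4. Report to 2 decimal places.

Organism 2: 1 + 1 = 2
Organism 3: 1 + (0.23×2 + 0.77×1) = 2.23
Organism 4: 1 + (0.37×2.23 + 0.27×1 + 0.36×2) = 2.8151
Organism 5: 1 + 2.8151 = 3.8151
Organism 6: 1 + 2.8151 = 3.8151
Organism 7: 1 + 3.8151 = 4.8151

2.82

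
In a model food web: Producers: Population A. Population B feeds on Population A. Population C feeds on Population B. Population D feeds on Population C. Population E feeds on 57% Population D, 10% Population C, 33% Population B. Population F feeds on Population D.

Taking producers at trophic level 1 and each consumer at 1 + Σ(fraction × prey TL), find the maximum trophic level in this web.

5

Population B: 1 + 1 = 2
Population C: 1 + 2 = 3
Population D: 1 + 3 = 4
Population E: 1 + (0.57×4 + 0.1×3 + 0.33×2) = 4.24
Population F: 1 + 4 = 5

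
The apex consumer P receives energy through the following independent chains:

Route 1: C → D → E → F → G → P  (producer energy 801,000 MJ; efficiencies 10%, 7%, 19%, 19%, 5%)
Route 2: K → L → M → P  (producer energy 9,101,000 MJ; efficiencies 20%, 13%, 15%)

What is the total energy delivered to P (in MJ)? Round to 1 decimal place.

Route 1: 801000 × 0.1 × 0.07 × 0.19 × 0.19 × 0.05 = 10.120635 MJ
Route 2: 9101000 × 0.2 × 0.13 × 0.15 = 35493.9 MJ
Total at P: 10.120635 + 35493.9 = 35504.020635 MJ

35504.0 MJ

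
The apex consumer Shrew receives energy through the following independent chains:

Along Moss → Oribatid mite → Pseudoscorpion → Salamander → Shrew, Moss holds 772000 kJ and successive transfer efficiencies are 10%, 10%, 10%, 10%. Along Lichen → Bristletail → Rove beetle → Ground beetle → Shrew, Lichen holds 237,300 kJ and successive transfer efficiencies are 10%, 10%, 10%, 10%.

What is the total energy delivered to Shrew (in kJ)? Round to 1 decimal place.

100.9 kJ

Via Moss: 772000 × 0.1 × 0.1 × 0.1 × 0.1 = 77.2 kJ
Via Lichen: 237300 × 0.1 × 0.1 × 0.1 × 0.1 = 23.73 kJ
Total at Shrew: 77.2 + 23.73 = 100.93 kJ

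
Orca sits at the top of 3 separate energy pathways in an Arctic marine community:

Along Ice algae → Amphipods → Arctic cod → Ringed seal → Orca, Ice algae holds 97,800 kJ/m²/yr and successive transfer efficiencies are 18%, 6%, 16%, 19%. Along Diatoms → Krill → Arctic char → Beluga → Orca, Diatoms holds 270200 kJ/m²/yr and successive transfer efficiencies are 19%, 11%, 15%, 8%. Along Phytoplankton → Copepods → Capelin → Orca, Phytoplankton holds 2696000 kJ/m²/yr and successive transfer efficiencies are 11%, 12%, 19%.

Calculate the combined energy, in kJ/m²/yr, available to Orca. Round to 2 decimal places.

6861.44 kJ/m²/yr

Via Ice algae: 97800 × 0.18 × 0.06 × 0.16 × 0.19 = 32.109696 kJ/m²/yr
Via Diatoms: 270200 × 0.19 × 0.11 × 0.15 × 0.08 = 67.76616 kJ/m²/yr
Via Phytoplankton: 2696000 × 0.11 × 0.12 × 0.19 = 6761.568 kJ/m²/yr
Total at Orca: 32.109696 + 67.76616 + 6761.568 = 6861.443856 kJ/m²/yr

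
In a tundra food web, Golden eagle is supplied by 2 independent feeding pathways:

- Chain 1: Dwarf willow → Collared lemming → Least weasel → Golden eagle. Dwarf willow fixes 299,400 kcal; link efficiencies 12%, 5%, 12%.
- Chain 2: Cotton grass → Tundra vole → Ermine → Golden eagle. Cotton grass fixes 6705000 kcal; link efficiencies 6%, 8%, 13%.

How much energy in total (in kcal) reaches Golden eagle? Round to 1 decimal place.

Chain 1: 299400 × 0.12 × 0.05 × 0.12 = 215.568 kcal
Chain 2: 6705000 × 0.06 × 0.08 × 0.13 = 4183.92 kcal
Total at Golden eagle: 215.568 + 4183.92 = 4399.488 kcal

4399.5 kcal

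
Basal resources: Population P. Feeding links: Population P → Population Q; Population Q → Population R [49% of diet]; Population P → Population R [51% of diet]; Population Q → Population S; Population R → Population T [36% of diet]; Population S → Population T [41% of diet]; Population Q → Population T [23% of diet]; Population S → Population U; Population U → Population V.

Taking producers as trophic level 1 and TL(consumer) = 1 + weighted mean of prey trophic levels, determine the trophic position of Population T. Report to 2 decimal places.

3.59

Population Q: 1 + 1 = 2
Population R: 1 + (0.49×2 + 0.51×1) = 2.49
Population S: 1 + 2 = 3
Population T: 1 + (0.36×2.49 + 0.41×3 + 0.23×2) = 3.5864
Population U: 1 + 3 = 4
Population V: 1 + 4 = 5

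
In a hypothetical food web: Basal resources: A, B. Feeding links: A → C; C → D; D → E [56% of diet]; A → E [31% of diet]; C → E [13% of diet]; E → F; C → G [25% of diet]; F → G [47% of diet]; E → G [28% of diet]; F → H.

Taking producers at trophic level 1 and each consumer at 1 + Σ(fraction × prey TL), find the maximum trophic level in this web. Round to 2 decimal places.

C: 1 + 1 = 2
D: 1 + 2 = 3
E: 1 + (0.56×3 + 0.31×1 + 0.13×2) = 3.25
F: 1 + 3.25 = 4.25
G: 1 + (0.25×2 + 0.47×4.25 + 0.28×3.25) = 4.4075
H: 1 + 4.25 = 5.25

5.25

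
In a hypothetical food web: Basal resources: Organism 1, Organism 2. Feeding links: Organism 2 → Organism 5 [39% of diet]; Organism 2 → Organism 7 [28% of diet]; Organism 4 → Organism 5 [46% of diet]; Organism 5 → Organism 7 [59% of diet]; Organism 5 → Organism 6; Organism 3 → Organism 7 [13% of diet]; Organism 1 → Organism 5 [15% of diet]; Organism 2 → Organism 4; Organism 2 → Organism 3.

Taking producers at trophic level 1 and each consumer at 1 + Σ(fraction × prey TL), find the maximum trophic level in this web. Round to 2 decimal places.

Organism 3: 1 + 1 = 2
Organism 4: 1 + 1 = 2
Organism 5: 1 + (0.15×1 + 0.46×2 + 0.39×1) = 2.46
Organism 6: 1 + 2.46 = 3.46
Organism 7: 1 + (0.59×2.46 + 0.13×2 + 0.28×1) = 2.9914

3.46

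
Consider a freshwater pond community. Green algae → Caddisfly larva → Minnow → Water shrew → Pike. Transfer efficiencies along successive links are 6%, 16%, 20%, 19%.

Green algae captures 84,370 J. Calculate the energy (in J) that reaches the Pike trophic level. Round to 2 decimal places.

30.78 J

Caddisfly larva: 84370 × 0.06 = 5062.2 J
Minnow: 5062.2 × 0.16 = 809.952 J
Water shrew: 809.952 × 0.2 = 161.9904 J
Pike: 161.9904 × 0.19 = 30.778176 J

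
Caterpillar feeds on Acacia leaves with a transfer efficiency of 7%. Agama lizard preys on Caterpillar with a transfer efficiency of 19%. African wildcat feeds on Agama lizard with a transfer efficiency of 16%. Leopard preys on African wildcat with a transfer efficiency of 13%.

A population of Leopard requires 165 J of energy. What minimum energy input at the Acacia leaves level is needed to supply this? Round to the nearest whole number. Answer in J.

Cumulative transfer efficiency: 0.07 × 0.19 × 0.16 × 0.13 = 0.00027664
Acacia leaves energy = 165 / 0.00027664 = 596443 J

596443 J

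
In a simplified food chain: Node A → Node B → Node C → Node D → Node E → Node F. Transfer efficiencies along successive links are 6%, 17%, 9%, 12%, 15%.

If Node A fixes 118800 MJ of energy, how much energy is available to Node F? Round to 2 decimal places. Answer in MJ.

1.96 MJ

Node B: 118800 × 0.06 = 7128 MJ
Node C: 7128 × 0.17 = 1211.76 MJ
Node D: 1211.76 × 0.09 = 109.0584 MJ
Node E: 109.0584 × 0.12 = 13.087008 MJ
Node F: 13.087008 × 0.15 = 1.9630512 MJ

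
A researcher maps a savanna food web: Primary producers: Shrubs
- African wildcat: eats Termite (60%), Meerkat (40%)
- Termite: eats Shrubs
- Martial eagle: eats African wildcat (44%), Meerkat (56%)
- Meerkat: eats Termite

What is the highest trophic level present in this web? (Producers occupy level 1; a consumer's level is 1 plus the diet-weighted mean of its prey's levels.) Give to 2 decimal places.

4.18

Termite: 1 + 1 = 2
Meerkat: 1 + 2 = 3
African wildcat: 1 + (0.6×2 + 0.4×3) = 3.4
Martial eagle: 1 + (0.44×3.4 + 0.56×3) = 4.176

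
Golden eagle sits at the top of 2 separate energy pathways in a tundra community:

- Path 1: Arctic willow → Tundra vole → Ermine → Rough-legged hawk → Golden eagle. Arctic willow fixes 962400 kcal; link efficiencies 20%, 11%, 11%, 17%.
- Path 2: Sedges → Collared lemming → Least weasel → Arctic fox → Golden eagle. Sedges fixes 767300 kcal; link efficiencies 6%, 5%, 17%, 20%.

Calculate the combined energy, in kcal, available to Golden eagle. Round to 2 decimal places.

Path 1: 962400 × 0.2 × 0.11 × 0.11 × 0.17 = 395.93136 kcal
Path 2: 767300 × 0.06 × 0.05 × 0.17 × 0.2 = 78.2646 kcal
Total at Golden eagle: 395.93136 + 78.2646 = 474.19596 kcal

474.20 kcal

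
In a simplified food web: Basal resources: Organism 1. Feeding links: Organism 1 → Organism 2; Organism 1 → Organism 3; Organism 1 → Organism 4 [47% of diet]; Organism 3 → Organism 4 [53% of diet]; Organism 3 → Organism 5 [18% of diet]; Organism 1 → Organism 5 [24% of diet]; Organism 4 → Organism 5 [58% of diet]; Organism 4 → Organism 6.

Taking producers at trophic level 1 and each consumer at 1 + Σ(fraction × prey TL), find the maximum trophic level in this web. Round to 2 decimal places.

3.53

Organism 2: 1 + 1 = 2
Organism 3: 1 + 1 = 2
Organism 4: 1 + (0.47×1 + 0.53×2) = 2.53
Organism 5: 1 + (0.18×2 + 0.24×1 + 0.58×2.53) = 3.0674
Organism 6: 1 + 2.53 = 3.53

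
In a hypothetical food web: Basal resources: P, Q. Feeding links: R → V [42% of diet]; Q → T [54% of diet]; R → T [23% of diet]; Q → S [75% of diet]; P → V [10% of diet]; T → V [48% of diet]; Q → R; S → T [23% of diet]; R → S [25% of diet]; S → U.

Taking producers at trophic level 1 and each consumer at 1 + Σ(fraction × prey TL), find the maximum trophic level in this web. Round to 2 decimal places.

3.25

R: 1 + 1 = 2
S: 1 + (0.25×2 + 0.75×1) = 2.25
T: 1 + (0.23×2.25 + 0.23×2 + 0.54×1) = 2.5175
U: 1 + 2.25 = 3.25
V: 1 + (0.1×1 + 0.48×2.5175 + 0.42×2) = 3.1484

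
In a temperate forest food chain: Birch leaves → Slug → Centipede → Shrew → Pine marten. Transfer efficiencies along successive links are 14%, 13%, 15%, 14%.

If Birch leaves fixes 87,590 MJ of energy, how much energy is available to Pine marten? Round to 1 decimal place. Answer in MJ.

33.5 MJ

Slug: 87590 × 0.14 = 12262.6 MJ
Centipede: 12262.6 × 0.13 = 1594.138 MJ
Shrew: 1594.138 × 0.15 = 239.1207 MJ
Pine marten: 239.1207 × 0.14 = 33.476898 MJ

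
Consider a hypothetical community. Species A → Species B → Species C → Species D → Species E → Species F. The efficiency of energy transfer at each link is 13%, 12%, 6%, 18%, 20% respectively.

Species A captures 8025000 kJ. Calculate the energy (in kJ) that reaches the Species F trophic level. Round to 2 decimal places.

Species B: 8025000 × 0.13 = 1043250 kJ
Species C: 1043250 × 0.12 = 125190 kJ
Species D: 125190 × 0.06 = 7511.4 kJ
Species E: 7511.4 × 0.18 = 1352.052 kJ
Species F: 1352.052 × 0.2 = 270.4104 kJ

270.41 kJ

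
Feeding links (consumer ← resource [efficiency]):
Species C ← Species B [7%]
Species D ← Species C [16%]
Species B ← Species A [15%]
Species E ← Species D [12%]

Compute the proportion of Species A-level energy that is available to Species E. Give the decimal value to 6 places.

0.000202

Product of link efficiencies: 0.15 × 0.07 × 0.16 × 0.12 = 0.0002016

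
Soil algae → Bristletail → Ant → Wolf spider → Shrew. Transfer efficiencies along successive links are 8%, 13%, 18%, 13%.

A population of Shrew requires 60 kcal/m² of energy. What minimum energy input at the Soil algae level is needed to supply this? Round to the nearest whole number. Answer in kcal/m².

Cumulative transfer efficiency: 0.08 × 0.13 × 0.18 × 0.13 = 0.00024336
Soil algae energy = 60 / 0.00024336 = 246548 kcal/m²

246548 kcal/m²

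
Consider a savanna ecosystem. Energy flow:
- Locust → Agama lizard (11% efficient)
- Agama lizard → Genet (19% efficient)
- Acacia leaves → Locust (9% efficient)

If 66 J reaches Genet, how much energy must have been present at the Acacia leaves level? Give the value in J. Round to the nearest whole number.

Cumulative transfer efficiency: 0.09 × 0.11 × 0.19 = 0.001881
Acacia leaves energy = 66 / 0.001881 = 35088 J

35088 J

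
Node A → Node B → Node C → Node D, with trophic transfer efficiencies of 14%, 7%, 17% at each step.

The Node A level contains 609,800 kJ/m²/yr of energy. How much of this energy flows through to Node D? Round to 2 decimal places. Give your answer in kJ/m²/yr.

Node B: 609800 × 0.14 = 85372 kJ/m²/yr
Node C: 85372 × 0.07 = 5976.04 kJ/m²/yr
Node D: 5976.04 × 0.17 = 1015.9268 kJ/m²/yr

1015.93 kJ/m²/yr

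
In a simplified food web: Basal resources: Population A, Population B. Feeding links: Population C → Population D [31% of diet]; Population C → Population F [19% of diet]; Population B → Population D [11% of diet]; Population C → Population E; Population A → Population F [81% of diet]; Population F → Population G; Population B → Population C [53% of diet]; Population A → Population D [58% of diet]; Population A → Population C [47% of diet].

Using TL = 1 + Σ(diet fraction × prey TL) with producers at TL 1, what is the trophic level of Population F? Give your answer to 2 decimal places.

2.19

Population C: 1 + (0.53×1 + 0.47×1) = 2
Population D: 1 + (0.58×1 + 0.11×1 + 0.31×2) = 2.31
Population E: 1 + 2 = 3
Population F: 1 + (0.19×2 + 0.81×1) = 2.19
Population G: 1 + 2.19 = 3.19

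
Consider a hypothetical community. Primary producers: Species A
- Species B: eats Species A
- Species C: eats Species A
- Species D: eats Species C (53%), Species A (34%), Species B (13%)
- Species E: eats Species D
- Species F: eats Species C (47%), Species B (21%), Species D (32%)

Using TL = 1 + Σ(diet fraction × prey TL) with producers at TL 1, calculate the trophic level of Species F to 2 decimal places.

Species B: 1 + 1 = 2
Species C: 1 + 1 = 2
Species D: 1 + (0.53×2 + 0.34×1 + 0.13×2) = 2.66
Species E: 1 + 2.66 = 3.66
Species F: 1 + (0.47×2 + 0.21×2 + 0.32×2.66) = 3.2112

3.21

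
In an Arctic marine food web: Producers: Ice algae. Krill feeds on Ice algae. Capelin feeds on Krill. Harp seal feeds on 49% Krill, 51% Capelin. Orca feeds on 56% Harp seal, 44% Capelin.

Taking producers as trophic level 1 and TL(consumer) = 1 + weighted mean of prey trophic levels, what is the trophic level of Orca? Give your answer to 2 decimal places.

Krill: 1 + 1 = 2
Capelin: 1 + 2 = 3
Harp seal: 1 + (0.49×2 + 0.51×3) = 3.51
Orca: 1 + (0.56×3.51 + 0.44×3) = 4.2856

4.29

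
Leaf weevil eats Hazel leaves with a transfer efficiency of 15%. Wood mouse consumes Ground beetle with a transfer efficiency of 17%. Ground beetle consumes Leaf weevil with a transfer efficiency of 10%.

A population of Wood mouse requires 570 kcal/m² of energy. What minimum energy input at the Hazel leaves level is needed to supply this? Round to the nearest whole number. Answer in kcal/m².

Cumulative transfer efficiency: 0.15 × 0.1 × 0.17 = 0.00255
Hazel leaves energy = 570 / 0.00255 = 223529 kcal/m²

223529 kcal/m²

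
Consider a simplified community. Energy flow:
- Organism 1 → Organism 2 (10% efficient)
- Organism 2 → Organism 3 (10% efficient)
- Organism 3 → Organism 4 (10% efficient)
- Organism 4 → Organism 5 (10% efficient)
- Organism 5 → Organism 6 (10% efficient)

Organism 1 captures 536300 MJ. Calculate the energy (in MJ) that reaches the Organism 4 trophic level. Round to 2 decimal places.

Organism 2: 536300 × 0.1 = 53630 MJ
Organism 3: 53630 × 0.1 = 5363 MJ
Organism 4: 5363 × 0.1 = 536.3 MJ

536.30 MJ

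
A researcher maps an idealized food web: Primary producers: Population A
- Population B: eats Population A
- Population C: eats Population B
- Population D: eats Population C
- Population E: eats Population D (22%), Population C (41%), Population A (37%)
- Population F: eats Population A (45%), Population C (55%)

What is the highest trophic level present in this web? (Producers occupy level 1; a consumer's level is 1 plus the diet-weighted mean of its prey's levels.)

4

Population B: 1 + 1 = 2
Population C: 1 + 2 = 3
Population D: 1 + 3 = 4
Population E: 1 + (0.22×4 + 0.41×3 + 0.37×1) = 3.48
Population F: 1 + (0.45×1 + 0.55×3) = 3.1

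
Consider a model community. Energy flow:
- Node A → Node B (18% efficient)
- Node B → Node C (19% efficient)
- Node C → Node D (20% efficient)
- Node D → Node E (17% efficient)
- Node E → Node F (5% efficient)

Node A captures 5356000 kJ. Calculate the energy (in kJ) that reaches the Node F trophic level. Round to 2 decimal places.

311.40 kJ

Node B: 5356000 × 0.18 = 964080 kJ
Node C: 964080 × 0.19 = 183175.2 kJ
Node D: 183175.2 × 0.2 = 36635.04 kJ
Node E: 36635.04 × 0.17 = 6227.9568 kJ
Node F: 6227.9568 × 0.05 = 311.39784 kJ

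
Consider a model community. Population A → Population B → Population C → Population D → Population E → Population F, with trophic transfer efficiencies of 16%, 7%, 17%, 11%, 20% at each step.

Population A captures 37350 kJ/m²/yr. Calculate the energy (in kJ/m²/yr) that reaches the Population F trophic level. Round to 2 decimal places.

Population B: 37350 × 0.16 = 5976 kJ/m²/yr
Population C: 5976 × 0.07 = 418.32 kJ/m²/yr
Population D: 418.32 × 0.17 = 71.1144 kJ/m²/yr
Population E: 71.1144 × 0.11 = 7.822584 kJ/m²/yr
Population F: 7.822584 × 0.2 = 1.5645168 kJ/m²/yr

1.56 kJ/m²/yr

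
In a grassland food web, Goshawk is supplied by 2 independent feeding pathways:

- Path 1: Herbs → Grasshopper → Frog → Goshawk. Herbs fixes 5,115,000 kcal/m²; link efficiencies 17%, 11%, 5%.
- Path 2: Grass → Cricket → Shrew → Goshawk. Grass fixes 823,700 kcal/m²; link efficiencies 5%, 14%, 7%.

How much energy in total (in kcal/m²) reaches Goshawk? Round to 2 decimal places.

5186.14 kcal/m²

Path 1: 5115000 × 0.17 × 0.11 × 0.05 = 4782.525 kcal/m²
Path 2: 823700 × 0.05 × 0.14 × 0.07 = 403.613 kcal/m²
Total at Goshawk: 4782.525 + 403.613 = 5186.138 kcal/m²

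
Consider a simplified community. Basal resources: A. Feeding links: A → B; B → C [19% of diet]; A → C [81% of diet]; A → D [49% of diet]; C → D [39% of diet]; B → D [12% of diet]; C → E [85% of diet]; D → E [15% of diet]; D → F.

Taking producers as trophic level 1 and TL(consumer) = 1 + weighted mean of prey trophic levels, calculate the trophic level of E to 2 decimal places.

B: 1 + 1 = 2
C: 1 + (0.19×2 + 0.81×1) = 2.19
D: 1 + (0.49×1 + 0.39×2.19 + 0.12×2) = 2.5841
E: 1 + (0.85×2.19 + 0.15×2.5841) = 3.249115
F: 1 + 2.5841 = 3.5841

3.25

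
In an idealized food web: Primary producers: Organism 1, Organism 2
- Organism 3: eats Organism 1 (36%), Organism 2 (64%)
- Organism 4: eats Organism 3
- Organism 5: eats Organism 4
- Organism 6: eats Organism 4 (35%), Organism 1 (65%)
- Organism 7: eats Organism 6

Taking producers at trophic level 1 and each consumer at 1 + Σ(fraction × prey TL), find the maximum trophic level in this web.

Organism 3: 1 + (0.36×1 + 0.64×1) = 2
Organism 4: 1 + 2 = 3
Organism 5: 1 + 3 = 4
Organism 6: 1 + (0.35×3 + 0.65×1) = 2.7
Organism 7: 1 + 2.7 = 3.7

4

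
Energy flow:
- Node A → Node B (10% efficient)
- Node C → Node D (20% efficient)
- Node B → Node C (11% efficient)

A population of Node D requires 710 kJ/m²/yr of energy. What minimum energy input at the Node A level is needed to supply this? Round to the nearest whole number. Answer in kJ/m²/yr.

Cumulative transfer efficiency: 0.1 × 0.11 × 0.2 = 0.0022
Node A energy = 710 / 0.0022 = 322727 kJ/m²/yr

322727 kJ/m²/yr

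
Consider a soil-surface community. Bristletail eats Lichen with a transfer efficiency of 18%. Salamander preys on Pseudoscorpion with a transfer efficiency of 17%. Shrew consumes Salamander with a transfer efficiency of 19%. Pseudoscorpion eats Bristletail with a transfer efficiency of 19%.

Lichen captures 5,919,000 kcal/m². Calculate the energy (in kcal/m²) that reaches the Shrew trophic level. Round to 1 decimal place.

6538.5 kcal/m²

Bristletail: 5919000 × 0.18 = 1065420 kcal/m²
Pseudoscorpion: 1065420 × 0.19 = 202429.8 kcal/m²
Salamander: 202429.8 × 0.17 = 34413.066 kcal/m²
Shrew: 34413.066 × 0.19 = 6538.48254 kcal/m²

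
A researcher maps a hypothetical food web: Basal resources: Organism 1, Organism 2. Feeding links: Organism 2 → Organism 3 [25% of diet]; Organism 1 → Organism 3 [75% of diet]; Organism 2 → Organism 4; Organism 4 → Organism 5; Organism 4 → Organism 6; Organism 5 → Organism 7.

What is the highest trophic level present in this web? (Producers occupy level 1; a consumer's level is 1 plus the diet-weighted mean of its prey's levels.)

4

Organism 3: 1 + (0.25×1 + 0.75×1) = 2
Organism 4: 1 + 1 = 2
Organism 5: 1 + 2 = 3
Organism 6: 1 + 2 = 3
Organism 7: 1 + 3 = 4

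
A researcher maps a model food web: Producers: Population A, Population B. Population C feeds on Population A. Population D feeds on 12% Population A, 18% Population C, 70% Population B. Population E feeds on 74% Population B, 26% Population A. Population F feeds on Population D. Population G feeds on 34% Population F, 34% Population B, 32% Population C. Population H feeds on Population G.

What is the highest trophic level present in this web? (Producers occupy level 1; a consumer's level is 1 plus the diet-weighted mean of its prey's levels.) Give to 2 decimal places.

4.06

Population C: 1 + 1 = 2
Population D: 1 + (0.12×1 + 0.18×2 + 0.7×1) = 2.18
Population E: 1 + (0.74×1 + 0.26×1) = 2
Population F: 1 + 2.18 = 3.18
Population G: 1 + (0.34×3.18 + 0.34×1 + 0.32×2) = 3.0612
Population H: 1 + 3.0612 = 4.0612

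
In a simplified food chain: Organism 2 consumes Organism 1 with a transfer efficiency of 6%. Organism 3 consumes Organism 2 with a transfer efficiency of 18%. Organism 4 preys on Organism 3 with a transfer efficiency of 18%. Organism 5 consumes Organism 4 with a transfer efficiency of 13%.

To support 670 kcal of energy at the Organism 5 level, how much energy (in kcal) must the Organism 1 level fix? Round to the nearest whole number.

Cumulative transfer efficiency: 0.06 × 0.18 × 0.18 × 0.13 = 0.00025272
Organism 1 energy = 670 / 0.00025272 = 2651155 kcal

2651155 kcal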